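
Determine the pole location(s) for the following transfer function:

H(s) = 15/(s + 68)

Pole is where denominator = 0: s + 68 = 0, so s = -68.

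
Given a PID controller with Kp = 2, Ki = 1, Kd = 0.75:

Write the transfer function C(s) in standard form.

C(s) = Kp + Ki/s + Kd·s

Substituting values: C(s) = 2 + 1/s + 0.75s = (0.75s² + 2s + 1)/s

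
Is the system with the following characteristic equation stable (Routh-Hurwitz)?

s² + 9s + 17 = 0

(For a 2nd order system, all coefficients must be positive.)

Coefficients: 1, 9, 17. All positive, so system is stable.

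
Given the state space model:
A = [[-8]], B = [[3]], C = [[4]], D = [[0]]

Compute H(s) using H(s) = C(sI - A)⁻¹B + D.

(sI - A)⁻¹ = 1/(s + 8). H(s) = 4 × 3/(s + 8) + 0 = 12/(s + 8).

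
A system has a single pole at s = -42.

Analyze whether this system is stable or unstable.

Pole at s = -42 is in the left half-plane. Stable.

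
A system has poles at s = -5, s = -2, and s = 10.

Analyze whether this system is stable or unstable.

Pole(s) at s = 10 are not in the left half-plane. System is unstable.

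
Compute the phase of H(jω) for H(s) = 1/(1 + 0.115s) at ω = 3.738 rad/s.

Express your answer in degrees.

Phase = -arctan(ωτ) = -arctan(3.738 × 0.115) = -23.3°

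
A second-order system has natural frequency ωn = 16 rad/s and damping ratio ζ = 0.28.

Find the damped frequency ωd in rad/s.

ωd = ωn√(1 - ζ²) = 16√(1 - 0.28²) = 15.36 rad/s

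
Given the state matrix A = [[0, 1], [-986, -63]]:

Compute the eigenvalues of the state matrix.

det(A - λI) = λ² - (-63)λ + 986 = (λ - (-34))(λ - (-29)). Eigenvalues: -34, -29.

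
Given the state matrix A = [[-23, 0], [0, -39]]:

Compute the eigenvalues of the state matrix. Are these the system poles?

For diagonal matrix, eigenvalues are diagonal entries: λ₁ = -23, λ₂ = -39. Eigenvalues of A = system poles.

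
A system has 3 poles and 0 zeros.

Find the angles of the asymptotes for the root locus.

n - m = 3 - 0 = 3. Angles: θk = (2k + 1)·180°/3 = 60°, 180°, 300°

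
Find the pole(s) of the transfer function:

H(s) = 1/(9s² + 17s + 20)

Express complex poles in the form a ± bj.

Discriminant = 17² - 4×9×20 = 289 - 720 = -431 < 0, so the poles are a complex conjugate pair s = (-17 ± j√431)/(2×9). Real part = -17/(2×9) = -17/18 ≈ -0.9444; imaginary part = ±√431/(2×9) ≈ 1.1534. Poles: s = -0.9444 ± 1.1534j.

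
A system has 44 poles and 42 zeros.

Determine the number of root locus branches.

Root locus has n branches where n = number of poles = 44.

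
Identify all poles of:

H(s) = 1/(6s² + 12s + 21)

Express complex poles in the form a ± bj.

Discriminant = 12² - 4×6×21 = 144 - 504 = -360 < 0, so the poles are a complex conjugate pair s = (-12 ± j√360)/(2×6). Real part = -12/(2×6) = -12/12 = -1; imaginary part = ±√360/(2×6) ≈ 1.5811. Poles: s = -1 ± 1.5811j.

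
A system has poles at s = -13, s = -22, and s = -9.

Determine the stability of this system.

All poles are in the left half-plane. System is stable.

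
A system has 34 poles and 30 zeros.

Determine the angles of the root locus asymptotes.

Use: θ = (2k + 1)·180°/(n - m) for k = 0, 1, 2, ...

n - m = 34 - 30 = 4. Angles: θk = (2k + 1)·180°/4 = 45°, 135°, 225°, 315°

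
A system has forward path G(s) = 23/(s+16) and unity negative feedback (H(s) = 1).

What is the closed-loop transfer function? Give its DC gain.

T(s) = G/(1+GH) = [23/(s+16)] / [1 + 23/(s+16)] = 23/(s+16+23) = 23/(s+39). DC gain = 23/39 = 0.5897.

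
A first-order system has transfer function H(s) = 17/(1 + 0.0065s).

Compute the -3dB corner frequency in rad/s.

Corner frequency = 1/τ = 1/0.0065 = 153.846 rad/s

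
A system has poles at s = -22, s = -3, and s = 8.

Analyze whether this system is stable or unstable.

Pole(s) at s = 8 are not in the left half-plane. System is unstable.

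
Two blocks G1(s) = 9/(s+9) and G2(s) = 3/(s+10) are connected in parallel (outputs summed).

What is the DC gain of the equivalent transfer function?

Parallel: G_eq = G1 + G2. DC gain = G1(0) + G2(0) = 9/9 + 3/10 = 1 + 0.3 = 1.3.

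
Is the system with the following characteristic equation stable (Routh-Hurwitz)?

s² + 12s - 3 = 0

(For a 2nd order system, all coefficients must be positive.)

Coefficients: 1, 12, -3. c=-3 not positive, so system is unstable.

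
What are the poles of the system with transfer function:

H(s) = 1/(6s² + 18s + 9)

Discriminant = 18² - 4×6×9 = 324 - 216 = 108 > 0, so two distinct real poles. Using quadratic formula: s = (-18 ± √108)/(2×6) = (-18 ± √108)/12, with √108 ≈ 10.3923. s₁ ≈ -0.6340, s₂ ≈ -2.3660. Poles: s₁ = -0.6340, s₂ = -2.3660.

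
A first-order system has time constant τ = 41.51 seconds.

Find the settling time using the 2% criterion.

For first-order system, 2% settling time ≈ 4τ = 4 × 41.51 = 166.04 s.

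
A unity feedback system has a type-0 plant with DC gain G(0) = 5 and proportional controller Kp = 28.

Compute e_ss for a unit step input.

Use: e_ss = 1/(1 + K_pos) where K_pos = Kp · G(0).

K_pos = Kp · G(0) = 28 × 5 = 140. e_ss = 1/(1 + 140) = 0.0071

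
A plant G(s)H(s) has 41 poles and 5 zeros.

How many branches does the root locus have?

Root locus has n branches where n = number of poles = 41.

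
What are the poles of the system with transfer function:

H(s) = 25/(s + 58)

Pole is where denominator = 0: s + 58 = 0, so s = -58.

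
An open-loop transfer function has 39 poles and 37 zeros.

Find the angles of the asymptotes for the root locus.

n - m = 39 - 37 = 2. Angles: θk = (2k + 1)·180°/2 = 90°, 270°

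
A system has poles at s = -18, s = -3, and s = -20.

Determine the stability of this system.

All poles are in the left half-plane. System is stable.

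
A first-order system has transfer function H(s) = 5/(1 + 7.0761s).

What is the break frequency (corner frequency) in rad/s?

Corner frequency = 1/τ = 1/7.0761 = 0.141 rad/s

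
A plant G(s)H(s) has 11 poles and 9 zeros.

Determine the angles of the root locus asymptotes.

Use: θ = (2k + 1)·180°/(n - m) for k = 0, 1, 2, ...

n - m = 11 - 9 = 2. Angles: θk = (2k + 1)·180°/2 = 90°, 270°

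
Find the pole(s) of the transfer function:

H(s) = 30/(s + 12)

Pole is where denominator = 0: s + 12 = 0, so s = -12.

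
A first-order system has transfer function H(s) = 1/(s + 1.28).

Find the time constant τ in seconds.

For H(s) = 1/(s + 1/τ), the pole is at -1/τ = -1.28, so τ = 1/1.28 = 0.78125 s.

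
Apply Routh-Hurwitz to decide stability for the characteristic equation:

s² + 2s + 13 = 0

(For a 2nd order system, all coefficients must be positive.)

Coefficients: 1, 2, 13. All positive, so system is stable.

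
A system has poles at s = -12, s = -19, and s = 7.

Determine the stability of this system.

Pole(s) at s = 7 are not in the left half-plane. System is unstable.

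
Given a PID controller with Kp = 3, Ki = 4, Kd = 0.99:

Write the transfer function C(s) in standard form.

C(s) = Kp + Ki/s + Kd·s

Substituting values: C(s) = 3 + 4/s + 0.99s = (0.99s² + 3s + 4)/s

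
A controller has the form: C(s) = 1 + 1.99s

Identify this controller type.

This is a Proportional-Derivative (PD) controller.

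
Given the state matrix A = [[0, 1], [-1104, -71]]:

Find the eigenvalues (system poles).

det(A - λI) = λ² - (-71)λ + 1104 = (λ - (-48))(λ - (-23)). Eigenvalues: -48, -23.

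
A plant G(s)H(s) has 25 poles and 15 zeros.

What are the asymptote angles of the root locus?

n - m = 25 - 15 = 10. Angles: θk = (2k + 1)·180°/10 = 18°, 54°, 90°, 126°, 162°, 198°, 234°, 270°, 306°, 342°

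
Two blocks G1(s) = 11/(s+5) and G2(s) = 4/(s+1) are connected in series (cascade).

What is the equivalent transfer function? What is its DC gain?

Series: multiply transfer functions. G_eq = 11/(s+5) × 4/(s+1) = 44/((s+5)(s+1)). DC gain = 44/(5×1) = 8.8.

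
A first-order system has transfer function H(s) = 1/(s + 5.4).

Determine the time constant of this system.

For H(s) = 1/(s + 1/τ), the pole is at -1/τ = -5.4, so τ = 1/5.4 = 0.1852 s.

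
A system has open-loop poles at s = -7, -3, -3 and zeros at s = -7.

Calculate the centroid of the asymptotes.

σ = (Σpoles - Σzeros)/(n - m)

σ = (Σpoles - Σzeros)/(n - m) = (-13 - (-7))/(3 - 1) = -6/2 = -3.0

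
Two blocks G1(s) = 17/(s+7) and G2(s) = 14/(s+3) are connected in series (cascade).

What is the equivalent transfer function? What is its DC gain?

Series: multiply transfer functions. G_eq = 17/(s+7) × 14/(s+3) = 238/((s+7)(s+3)). DC gain = 238/(7×3) = 11.3333.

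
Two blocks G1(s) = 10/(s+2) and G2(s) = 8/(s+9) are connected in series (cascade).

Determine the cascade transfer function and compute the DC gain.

Series: multiply transfer functions. G_eq = 10/(s+2) × 8/(s+9) = 80/((s+2)(s+9)). DC gain = 80/(2×9) = 4.4444.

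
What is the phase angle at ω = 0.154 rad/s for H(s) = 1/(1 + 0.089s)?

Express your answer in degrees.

Phase = -arctan(ωτ) = -arctan(0.154 × 0.089) = -0.8°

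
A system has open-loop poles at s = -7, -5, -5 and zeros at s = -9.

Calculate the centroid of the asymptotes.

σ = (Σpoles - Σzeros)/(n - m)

σ = (Σpoles - Σzeros)/(n - m) = (-17 - (-9))/(3 - 1) = -8/2 = -4.0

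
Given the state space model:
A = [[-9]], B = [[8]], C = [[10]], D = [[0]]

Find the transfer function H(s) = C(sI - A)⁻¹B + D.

(sI - A)⁻¹ = 1/(s + 9). H(s) = 10 × 8/(s + 9) + 0 = 80/(s + 9).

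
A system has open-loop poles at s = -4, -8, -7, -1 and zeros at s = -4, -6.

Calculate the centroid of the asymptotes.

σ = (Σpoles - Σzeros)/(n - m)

σ = (Σpoles - Σzeros)/(n - m) = (-20 - (-10))/(4 - 2) = -10/2 = -5.0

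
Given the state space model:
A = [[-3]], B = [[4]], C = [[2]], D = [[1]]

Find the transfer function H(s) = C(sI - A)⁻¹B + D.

(sI - A)⁻¹ = 1/(s + 3). H(s) = 2×4/(s + 3) + 1 = (s + 11)/(s + 3).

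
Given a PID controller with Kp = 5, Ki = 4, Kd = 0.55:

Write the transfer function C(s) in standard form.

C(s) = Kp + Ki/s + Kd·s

Substituting values: C(s) = 5 + 4/s + 0.55s = (0.55s² + 5s + 4)/s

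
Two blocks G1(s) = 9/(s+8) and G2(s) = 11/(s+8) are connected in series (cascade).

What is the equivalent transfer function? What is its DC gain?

Series: multiply transfer functions. G_eq = 9/(s+8) × 11/(s+8) = 99/((s+8)(s+8)). DC gain = 99/(8×8) = 1.546875.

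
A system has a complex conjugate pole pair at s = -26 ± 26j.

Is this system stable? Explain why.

Real part of poles is -26 (< 0, left half-plane). Stable.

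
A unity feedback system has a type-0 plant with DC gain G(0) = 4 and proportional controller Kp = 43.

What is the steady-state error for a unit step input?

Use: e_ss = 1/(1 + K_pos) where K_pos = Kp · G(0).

K_pos = Kp · G(0) = 43 × 4 = 172. e_ss = 1/(1 + 172) = 0.0058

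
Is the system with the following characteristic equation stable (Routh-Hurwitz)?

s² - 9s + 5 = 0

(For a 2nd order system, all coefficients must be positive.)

Coefficients: 1, -9, 5. b=-9 not positive, so system is unstable.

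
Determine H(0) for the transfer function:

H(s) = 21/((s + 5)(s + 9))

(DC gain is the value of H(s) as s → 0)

DC gain = H(0) = 21/(5 × 9) = 21/45 = 0.4667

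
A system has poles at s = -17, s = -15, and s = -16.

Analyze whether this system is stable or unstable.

All poles are in the left half-plane. System is stable.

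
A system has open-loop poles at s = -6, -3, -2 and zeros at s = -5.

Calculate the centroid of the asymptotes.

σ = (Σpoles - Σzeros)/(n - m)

σ = (Σpoles - Σzeros)/(n - m) = (-11 - (-5))/(3 - 1) = -6/2 = -3.0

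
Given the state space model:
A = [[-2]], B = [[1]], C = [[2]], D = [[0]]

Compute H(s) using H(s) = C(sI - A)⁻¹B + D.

(sI - A)⁻¹ = 1/(s + 2). H(s) = 2 × 1/(s + 2) + 0 = 2/(s + 2).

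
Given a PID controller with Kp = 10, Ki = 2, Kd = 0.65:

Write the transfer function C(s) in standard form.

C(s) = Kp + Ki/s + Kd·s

Substituting values: C(s) = 10 + 2/s + 0.65s = (0.65s² + 10s + 2)/s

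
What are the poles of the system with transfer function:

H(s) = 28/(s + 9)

Pole is where denominator = 0: s + 9 = 0, so s = -9.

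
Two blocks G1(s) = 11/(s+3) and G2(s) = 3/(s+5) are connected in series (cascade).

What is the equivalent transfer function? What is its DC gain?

Series: multiply transfer functions. G_eq = 11/(s+3) × 3/(s+5) = 33/((s+3)(s+5)). DC gain = 33/(3×5) = 2.2.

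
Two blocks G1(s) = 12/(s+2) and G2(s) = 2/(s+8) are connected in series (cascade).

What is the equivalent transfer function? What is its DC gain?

Series: multiply transfer functions. G_eq = 12/(s+2) × 2/(s+8) = 24/((s+2)(s+8)). DC gain = 24/(2×8) = 1.5.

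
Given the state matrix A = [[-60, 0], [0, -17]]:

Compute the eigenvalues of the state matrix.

For diagonal matrix, eigenvalues are diagonal entries: λ₁ = -60, λ₂ = -17.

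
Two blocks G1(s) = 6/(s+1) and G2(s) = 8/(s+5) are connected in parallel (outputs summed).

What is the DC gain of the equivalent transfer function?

Parallel: G_eq = G1 + G2. DC gain = G1(0) + G2(0) = 6/1 + 8/5 = 6 + 1.6 = 7.6.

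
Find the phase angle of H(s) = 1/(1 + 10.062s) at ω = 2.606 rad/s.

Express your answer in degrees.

Phase = -arctan(ωτ) = -arctan(2.606 × 10.062) = -87.8°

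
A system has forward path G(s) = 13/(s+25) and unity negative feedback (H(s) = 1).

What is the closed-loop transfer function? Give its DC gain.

T(s) = G/(1+GH) = [13/(s+25)] / [1 + 13/(s+25)] = 13/(s+25+13) = 13/(s+38). DC gain = 13/38 = 0.3421.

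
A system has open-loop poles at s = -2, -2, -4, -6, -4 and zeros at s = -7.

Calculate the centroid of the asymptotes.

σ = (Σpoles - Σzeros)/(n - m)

σ = (Σpoles - Σzeros)/(n - m) = (-18 - (-7))/(5 - 1) = -11/4 = -2.75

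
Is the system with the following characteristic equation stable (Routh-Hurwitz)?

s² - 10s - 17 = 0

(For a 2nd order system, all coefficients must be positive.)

Coefficients: 1, -10, -17. b=-10, c=-17 not positive, so system is unstable.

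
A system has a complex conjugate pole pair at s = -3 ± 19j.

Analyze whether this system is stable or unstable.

Real part of poles is -3 (< 0, left half-plane). Stable.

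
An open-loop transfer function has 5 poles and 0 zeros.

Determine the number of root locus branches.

Root locus has n branches where n = number of poles = 5.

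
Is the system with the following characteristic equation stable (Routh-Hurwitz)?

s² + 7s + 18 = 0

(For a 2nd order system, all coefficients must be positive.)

Coefficients: 1, 7, 18. All positive, so system is stable.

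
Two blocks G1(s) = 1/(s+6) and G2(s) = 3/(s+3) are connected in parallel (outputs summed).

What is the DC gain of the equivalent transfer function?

Parallel: G_eq = G1 + G2. DC gain = G1(0) + G2(0) = 1/6 + 3/3 = 0.1667 + 1 = 1.1667.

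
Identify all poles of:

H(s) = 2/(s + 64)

Pole is where denominator = 0: s + 64 = 0, so s = -64.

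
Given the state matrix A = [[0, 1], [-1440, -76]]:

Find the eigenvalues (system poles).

det(A - λI) = λ² - (-76)λ + 1440 = (λ - (-36))(λ - (-40)). Eigenvalues: -36, -40.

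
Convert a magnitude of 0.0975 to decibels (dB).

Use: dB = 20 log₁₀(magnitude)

dB = 20 log₁₀(0.0975) = -20.2 dB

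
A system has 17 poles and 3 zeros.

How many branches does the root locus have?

Root locus has n branches where n = number of poles = 17.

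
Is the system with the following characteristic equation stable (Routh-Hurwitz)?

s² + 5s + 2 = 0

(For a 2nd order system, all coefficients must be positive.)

Coefficients: 1, 5, 2. All positive, so system is stable.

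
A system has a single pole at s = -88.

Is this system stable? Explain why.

Pole at s = -88 is in the left half-plane. Stable.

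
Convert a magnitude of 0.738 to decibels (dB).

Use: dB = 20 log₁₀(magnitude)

dB = 20 log₁₀(0.738) = -2.6 dB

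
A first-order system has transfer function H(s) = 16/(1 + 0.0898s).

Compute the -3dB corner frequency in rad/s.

Corner frequency = 1/τ = 1/0.0898 = 11.136 rad/s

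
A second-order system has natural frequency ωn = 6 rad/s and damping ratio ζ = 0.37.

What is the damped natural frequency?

ωd = ωn√(1 - ζ²) = 6√(1 - 0.37²) = 5.57 rad/s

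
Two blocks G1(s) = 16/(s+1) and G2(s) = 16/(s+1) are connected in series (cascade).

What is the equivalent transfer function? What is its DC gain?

Series: multiply transfer functions. G_eq = 16/(s+1) × 16/(s+1) = 256/((s+1)(s+1)). DC gain = 256/(1×1) = 256.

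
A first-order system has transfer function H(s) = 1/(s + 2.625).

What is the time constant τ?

For H(s) = 1/(s + 1/τ), the pole is at -1/τ = -2.625, so τ = 1/2.625 = 0.3810 s.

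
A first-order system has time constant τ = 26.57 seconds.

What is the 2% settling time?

For first-order system, 2% settling time ≈ 4τ = 4 × 26.57 = 106.28 s.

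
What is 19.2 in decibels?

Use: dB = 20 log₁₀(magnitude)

dB = 20 log₁₀(19.2) = 25.7 dB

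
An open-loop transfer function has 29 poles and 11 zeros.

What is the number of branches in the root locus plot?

Root locus has n branches where n = number of poles = 29.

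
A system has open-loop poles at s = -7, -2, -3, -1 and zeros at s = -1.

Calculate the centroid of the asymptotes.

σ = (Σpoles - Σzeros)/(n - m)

σ = (Σpoles - Σzeros)/(n - m) = (-13 - (-1))/(4 - 1) = -12/3 = -4.0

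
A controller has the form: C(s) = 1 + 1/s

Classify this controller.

This is a Proportional-Integral (PI) controller.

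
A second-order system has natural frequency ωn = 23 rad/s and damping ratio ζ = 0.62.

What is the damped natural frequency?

ωd = ωn√(1 - ζ²) = 23√(1 - 0.62²) = 18.05 rad/s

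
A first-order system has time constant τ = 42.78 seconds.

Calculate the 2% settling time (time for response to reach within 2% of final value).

For first-order system, 2% settling time ≈ 4τ = 4 × 42.78 = 171.12 s.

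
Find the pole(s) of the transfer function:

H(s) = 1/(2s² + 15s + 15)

Discriminant = 15² - 4×2×15 = 225 - 120 = 105 > 0, so two distinct real poles. Using quadratic formula: s = (-15 ± √105)/(2×2) = (-15 ± √105)/4, with √105 ≈ 10.2470. s₁ ≈ -1.1883, s₂ ≈ -6.3117. Poles: s₁ = -1.1883, s₂ = -6.3117.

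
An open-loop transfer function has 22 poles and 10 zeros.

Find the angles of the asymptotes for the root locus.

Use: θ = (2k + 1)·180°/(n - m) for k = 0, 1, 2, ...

n - m = 22 - 10 = 12. Angles: θk = (2k + 1)·180°/12 = 15°, 45°, 75°, 105°, 135°, 165°, 195°, 225°, 255°, 285°, 315°, 345°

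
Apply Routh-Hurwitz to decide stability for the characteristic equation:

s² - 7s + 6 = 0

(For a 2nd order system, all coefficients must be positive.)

Coefficients: 1, -7, 6. b=-7 not positive, so system is unstable.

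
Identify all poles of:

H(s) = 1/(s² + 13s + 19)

Discriminant = 13² - 4×1×19 = 169 - 76 = 93 > 0, so two distinct real poles. Using quadratic formula: s = (-13 ± √93)/(2×1) = (-13 ± √93)/2, with √93 ≈ 9.6437. s₁ ≈ -1.6782, s₂ ≈ -11.3218. Poles: s₁ = -1.6782, s₂ = -11.3218.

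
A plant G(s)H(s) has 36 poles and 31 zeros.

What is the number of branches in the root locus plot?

Root locus has n branches where n = number of poles = 36.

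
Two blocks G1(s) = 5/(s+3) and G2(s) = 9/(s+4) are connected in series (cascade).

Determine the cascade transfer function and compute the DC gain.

Series: multiply transfer functions. G_eq = 5/(s+3) × 9/(s+4) = 45/((s+3)(s+4)). DC gain = 45/(3×4) = 3.75.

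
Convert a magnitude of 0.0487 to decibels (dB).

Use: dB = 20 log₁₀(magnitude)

dB = 20 log₁₀(0.0487) = -26.2 dB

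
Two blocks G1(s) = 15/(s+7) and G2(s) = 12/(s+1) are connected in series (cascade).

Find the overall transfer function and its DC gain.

Series: multiply transfer functions. G_eq = 15/(s+7) × 12/(s+1) = 180/((s+7)(s+1)). DC gain = 180/(7×1) = 25.7143.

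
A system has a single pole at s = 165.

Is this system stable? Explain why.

Pole at s = 165 is in the right half-plane. Unstable.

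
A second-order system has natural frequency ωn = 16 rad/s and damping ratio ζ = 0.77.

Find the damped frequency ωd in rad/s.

ωd = ωn√(1 - ζ²) = 16√(1 - 0.77²) = 10.21 rad/s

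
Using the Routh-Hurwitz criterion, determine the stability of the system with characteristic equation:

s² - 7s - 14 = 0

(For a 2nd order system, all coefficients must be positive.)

Coefficients: 1, -7, -14. b=-7, c=-14 not positive, so system is unstable.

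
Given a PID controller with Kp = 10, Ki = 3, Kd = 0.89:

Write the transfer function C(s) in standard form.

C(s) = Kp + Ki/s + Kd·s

Substituting values: C(s) = 10 + 3/s + 0.89s = (0.89s² + 10s + 3)/s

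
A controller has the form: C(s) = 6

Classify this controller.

This is a Proportional (P) controller.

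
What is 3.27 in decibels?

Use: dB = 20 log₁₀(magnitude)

dB = 20 log₁₀(3.27) = 10.3 dB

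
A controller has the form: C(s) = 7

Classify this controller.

This is a Proportional (P) controller.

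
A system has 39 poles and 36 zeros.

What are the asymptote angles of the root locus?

n - m = 39 - 36 = 3. Angles: θk = (2k + 1)·180°/3 = 60°, 180°, 300°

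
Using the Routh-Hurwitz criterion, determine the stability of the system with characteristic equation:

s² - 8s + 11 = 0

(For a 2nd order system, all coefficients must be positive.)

Coefficients: 1, -8, 11. b=-8 not positive, so system is unstable.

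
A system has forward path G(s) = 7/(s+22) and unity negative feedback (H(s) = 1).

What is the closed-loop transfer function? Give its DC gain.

T(s) = G/(1+GH) = [7/(s+22)] / [1 + 7/(s+22)] = 7/(s+22+7) = 7/(s+29). DC gain = 7/29 = 0.2414.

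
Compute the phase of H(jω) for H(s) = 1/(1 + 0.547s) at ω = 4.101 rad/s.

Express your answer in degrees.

Phase = -arctan(ωτ) = -arctan(4.101 × 0.547) = -66.0°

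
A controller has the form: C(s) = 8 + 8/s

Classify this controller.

This is a Proportional-Integral (PI) controller.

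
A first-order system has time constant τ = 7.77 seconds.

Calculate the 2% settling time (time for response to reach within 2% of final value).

For first-order system, 2% settling time ≈ 4τ = 4 × 7.77 = 31.08 s.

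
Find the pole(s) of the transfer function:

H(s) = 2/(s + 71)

Pole is where denominator = 0: s + 71 = 0, so s = -71.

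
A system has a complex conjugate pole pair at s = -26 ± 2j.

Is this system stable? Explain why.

Real part of poles is -26 (< 0, left half-plane). Stable.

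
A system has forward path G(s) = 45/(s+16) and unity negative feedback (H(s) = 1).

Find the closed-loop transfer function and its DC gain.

T(s) = G/(1+GH) = [45/(s+16)] / [1 + 45/(s+16)] = 45/(s+16+45) = 45/(s+61). DC gain = 45/61 = 0.7377.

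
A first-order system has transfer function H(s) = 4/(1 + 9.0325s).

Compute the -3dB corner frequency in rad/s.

Corner frequency = 1/τ = 1/9.0325 = 0.111 rad/s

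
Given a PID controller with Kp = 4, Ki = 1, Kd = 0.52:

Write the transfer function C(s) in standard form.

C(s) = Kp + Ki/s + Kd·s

Substituting values: C(s) = 4 + 1/s + 0.52s = (0.52s² + 4s + 1)/s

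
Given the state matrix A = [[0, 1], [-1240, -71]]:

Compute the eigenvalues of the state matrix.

det(A - λI) = λ² - (-71)λ + 1240 = (λ - (-40))(λ - (-31)). Eigenvalues: -40, -31.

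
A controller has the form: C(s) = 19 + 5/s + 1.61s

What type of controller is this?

This is a Proportional-Integral-Derivative (PID) controller.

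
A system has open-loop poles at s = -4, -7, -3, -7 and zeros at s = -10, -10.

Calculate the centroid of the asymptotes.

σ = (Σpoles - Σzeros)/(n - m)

σ = (Σpoles - Σzeros)/(n - m) = (-21 - (-20))/(4 - 2) = -1/2 = -0.5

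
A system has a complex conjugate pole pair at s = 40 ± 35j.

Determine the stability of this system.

Real part of poles is 40 (> 0, right half-plane). Unstable.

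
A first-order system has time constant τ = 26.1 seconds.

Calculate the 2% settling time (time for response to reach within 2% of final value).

For first-order system, 2% settling time ≈ 4τ = 4 × 26.1 = 104.4 s.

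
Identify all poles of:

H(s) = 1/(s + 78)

Pole is where denominator = 0: s + 78 = 0, so s = -78.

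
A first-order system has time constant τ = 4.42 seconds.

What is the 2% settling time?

For first-order system, 2% settling time ≈ 4τ = 4 × 4.42 = 17.68 s.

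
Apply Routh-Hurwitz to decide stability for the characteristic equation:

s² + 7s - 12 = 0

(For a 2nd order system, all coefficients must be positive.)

Coefficients: 1, 7, -12. c=-12 not positive, so system is unstable.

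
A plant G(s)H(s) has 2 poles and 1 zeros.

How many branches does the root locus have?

Root locus has n branches where n = number of poles = 2.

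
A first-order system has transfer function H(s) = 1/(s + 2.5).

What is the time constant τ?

For H(s) = 1/(s + 1/τ), the pole is at -1/τ = -2.5, so τ = 1/2.5 = 0.4 s.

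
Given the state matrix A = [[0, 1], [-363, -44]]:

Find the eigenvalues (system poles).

det(A - λI) = λ² - (-44)λ + 363 = (λ - (-11))(λ - (-33)). Eigenvalues: -11, -33.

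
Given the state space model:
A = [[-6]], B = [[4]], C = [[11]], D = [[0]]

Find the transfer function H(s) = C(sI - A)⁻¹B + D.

(sI - A)⁻¹ = 1/(s + 6). H(s) = 11 × 4/(s + 6) + 0 = 44/(s + 6).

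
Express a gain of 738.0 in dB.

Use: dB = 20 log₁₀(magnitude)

dB = 20 log₁₀(738.0) = 57.4 dB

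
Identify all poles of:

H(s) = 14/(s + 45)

Pole is where denominator = 0: s + 45 = 0, so s = -45.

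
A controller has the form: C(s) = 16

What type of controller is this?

This is a Proportional (P) controller.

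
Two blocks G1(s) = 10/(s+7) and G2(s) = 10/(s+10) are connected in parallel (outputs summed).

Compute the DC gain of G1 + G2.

Parallel: G_eq = G1 + G2. DC gain = G1(0) + G2(0) = 10/7 + 10/10 = 1.4286 + 1 = 2.4286.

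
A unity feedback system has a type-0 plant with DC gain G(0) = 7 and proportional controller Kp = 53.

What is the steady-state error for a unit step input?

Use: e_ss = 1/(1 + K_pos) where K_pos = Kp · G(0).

K_pos = Kp · G(0) = 53 × 7 = 371. e_ss = 1/(1 + 371) = 0.0027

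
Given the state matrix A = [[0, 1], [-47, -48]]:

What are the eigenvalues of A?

det(A - λI) = λ² - (-48)λ + 47 = (λ - (-47))(λ - (-1)). Eigenvalues: -47, -1.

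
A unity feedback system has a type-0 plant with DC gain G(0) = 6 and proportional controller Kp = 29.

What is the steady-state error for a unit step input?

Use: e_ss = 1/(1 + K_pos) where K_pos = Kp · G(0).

K_pos = Kp · G(0) = 29 × 6 = 174. e_ss = 1/(1 + 174) = 0.0057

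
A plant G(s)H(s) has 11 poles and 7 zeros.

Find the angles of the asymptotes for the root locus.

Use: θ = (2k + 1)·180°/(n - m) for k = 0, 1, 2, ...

n - m = 11 - 7 = 4. Angles: θk = (2k + 1)·180°/4 = 45°, 135°, 225°, 315°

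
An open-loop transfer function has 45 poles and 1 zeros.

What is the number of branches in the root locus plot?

Root locus has n branches where n = number of poles = 45.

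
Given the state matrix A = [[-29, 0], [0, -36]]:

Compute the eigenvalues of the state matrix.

For diagonal matrix, eigenvalues are diagonal entries: λ₁ = -29, λ₂ = -36.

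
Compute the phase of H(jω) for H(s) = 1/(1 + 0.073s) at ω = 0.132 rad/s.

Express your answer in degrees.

Phase = -arctan(ωτ) = -arctan(0.132 × 0.073) = -0.6°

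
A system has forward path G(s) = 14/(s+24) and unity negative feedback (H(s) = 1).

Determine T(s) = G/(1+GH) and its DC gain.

T(s) = G/(1+GH) = [14/(s+24)] / [1 + 14/(s+24)] = 14/(s+24+14) = 14/(s+38). DC gain = 14/38 = 0.3684.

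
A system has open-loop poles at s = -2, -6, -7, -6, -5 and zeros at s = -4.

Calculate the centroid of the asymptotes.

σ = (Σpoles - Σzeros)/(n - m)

σ = (Σpoles - Σzeros)/(n - m) = (-26 - (-4))/(5 - 1) = -22/4 = -5.5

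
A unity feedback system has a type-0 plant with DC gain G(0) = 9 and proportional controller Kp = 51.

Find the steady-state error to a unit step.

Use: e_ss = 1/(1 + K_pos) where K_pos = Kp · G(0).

K_pos = Kp · G(0) = 51 × 9 = 459. e_ss = 1/(1 + 459) = 0.0022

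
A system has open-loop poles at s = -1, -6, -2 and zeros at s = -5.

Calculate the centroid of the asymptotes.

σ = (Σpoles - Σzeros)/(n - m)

σ = (Σpoles - Σzeros)/(n - m) = (-9 - (-5))/(3 - 1) = -4/2 = -2.0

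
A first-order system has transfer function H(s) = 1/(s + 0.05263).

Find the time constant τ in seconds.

For H(s) = 1/(s + 1/τ), the pole is at -1/τ = -0.05263, so τ = 1/0.05263 = 19 s.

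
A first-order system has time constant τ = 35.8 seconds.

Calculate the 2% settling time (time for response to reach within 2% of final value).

For first-order system, 2% settling time ≈ 4τ = 4 × 35.8 = 143.2 s.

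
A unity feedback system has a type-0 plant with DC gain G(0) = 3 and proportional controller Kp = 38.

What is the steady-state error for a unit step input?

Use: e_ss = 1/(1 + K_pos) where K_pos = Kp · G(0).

K_pos = Kp · G(0) = 38 × 3 = 114. e_ss = 1/(1 + 114) = 0.0087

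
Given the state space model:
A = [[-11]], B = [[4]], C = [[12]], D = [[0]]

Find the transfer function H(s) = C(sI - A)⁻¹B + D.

(sI - A)⁻¹ = 1/(s + 11). H(s) = 12 × 4/(s + 11) + 0 = 48/(s + 11).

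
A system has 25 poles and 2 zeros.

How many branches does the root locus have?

Root locus has n branches where n = number of poles = 25.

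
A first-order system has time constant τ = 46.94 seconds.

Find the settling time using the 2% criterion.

For first-order system, 2% settling time ≈ 4τ = 4 × 46.94 = 187.76 s.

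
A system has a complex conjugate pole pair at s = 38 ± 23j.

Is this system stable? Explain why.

Real part of poles is 38 (> 0, right half-plane). Unstable.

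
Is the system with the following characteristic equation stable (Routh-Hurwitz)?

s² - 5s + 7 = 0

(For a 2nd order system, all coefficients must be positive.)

Coefficients: 1, -5, 7. b=-5 not positive, so system is unstable.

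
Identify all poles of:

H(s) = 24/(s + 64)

Pole is where denominator = 0: s + 64 = 0, so s = -64.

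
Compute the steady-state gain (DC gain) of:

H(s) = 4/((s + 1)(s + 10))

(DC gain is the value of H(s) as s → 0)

DC gain = H(0) = 4/(1 × 10) = 4/10 = 0.4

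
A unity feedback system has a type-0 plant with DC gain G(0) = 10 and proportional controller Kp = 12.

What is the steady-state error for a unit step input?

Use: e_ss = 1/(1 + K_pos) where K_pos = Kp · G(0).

K_pos = Kp · G(0) = 12 × 10 = 120. e_ss = 1/(1 + 120) = 0.0083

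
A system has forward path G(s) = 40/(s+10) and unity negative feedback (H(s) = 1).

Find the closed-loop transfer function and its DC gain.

T(s) = G/(1+GH) = [40/(s+10)] / [1 + 40/(s+10)] = 40/(s+10+40) = 40/(s+50). DC gain = 40/50 = 0.8.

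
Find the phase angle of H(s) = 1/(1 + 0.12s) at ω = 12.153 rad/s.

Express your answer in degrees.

Phase = -arctan(ωτ) = -arctan(12.153 × 0.12) = -55.6°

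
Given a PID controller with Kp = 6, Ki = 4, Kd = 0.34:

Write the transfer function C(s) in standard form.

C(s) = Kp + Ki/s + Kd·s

Substituting values: C(s) = 6 + 4/s + 0.34s = (0.34s² + 6s + 4)/s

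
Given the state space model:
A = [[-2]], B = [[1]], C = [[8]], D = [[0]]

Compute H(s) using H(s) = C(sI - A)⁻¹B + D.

(sI - A)⁻¹ = 1/(s + 2). H(s) = 8 × 1/(s + 2) + 0 = 8/(s + 2).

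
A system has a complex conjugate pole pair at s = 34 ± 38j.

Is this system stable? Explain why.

Real part of poles is 34 (> 0, right half-plane). Unstable.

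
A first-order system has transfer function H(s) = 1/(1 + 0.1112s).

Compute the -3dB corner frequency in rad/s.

Corner frequency = 1/τ = 1/0.1112 = 8.993 rad/s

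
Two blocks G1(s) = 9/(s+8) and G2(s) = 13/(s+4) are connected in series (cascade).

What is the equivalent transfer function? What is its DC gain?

Series: multiply transfer functions. G_eq = 9/(s+8) × 13/(s+4) = 117/((s+8)(s+4)). DC gain = 117/(8×4) = 3.65625.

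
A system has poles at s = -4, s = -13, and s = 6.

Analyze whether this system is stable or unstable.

Pole(s) at s = 6 are not in the left half-plane. System is unstable.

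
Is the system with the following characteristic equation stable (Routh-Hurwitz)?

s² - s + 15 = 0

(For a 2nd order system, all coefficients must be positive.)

Coefficients: 1, -1, 15. b=-1 not positive, so system is unstable.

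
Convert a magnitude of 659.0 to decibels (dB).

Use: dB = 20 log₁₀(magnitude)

dB = 20 log₁₀(659.0) = 56.4 dB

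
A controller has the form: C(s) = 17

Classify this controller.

This is a Proportional (P) controller.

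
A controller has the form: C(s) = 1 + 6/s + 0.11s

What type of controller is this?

This is a Proportional-Integral-Derivative (PID) controller.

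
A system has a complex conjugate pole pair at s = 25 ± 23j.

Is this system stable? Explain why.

Real part of poles is 25 (> 0, right half-plane). Unstable.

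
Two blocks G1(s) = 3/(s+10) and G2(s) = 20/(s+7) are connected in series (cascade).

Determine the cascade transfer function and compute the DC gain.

Series: multiply transfer functions. G_eq = 3/(s+10) × 20/(s+7) = 60/((s+10)(s+7)). DC gain = 60/(10×7) = 0.8571.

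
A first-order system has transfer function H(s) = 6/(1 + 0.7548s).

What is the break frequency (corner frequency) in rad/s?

Corner frequency = 1/τ = 1/0.7548 = 1.325 rad/s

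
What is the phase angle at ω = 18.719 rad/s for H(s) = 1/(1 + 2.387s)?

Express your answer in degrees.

Phase = -arctan(ωτ) = -arctan(18.719 × 2.387) = -88.7°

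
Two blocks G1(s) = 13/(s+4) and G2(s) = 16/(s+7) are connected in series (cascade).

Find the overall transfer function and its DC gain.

Series: multiply transfer functions. G_eq = 13/(s+4) × 16/(s+7) = 208/((s+4)(s+7)). DC gain = 208/(4×7) = 7.4286.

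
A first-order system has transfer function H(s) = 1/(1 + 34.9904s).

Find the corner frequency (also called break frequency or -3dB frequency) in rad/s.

Corner frequency = 1/τ = 1/34.9904 = 0.029 rad/s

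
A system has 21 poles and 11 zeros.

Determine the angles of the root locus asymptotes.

n - m = 21 - 11 = 10. Angles: θk = (2k + 1)·180°/10 = 18°, 54°, 90°, 126°, 162°, 198°, 234°, 270°, 306°, 342°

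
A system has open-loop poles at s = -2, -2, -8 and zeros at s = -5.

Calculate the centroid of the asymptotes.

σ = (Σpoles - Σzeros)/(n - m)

σ = (Σpoles - Σzeros)/(n - m) = (-12 - (-5))/(3 - 1) = -7/2 = -3.5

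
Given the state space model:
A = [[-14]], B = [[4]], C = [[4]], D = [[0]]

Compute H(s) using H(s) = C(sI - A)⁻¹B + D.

(sI - A)⁻¹ = 1/(s + 14). H(s) = 4 × 4/(s + 14) + 0 = 16/(s + 14).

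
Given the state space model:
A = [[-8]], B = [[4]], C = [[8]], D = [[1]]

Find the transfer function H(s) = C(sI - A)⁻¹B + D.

(sI - A)⁻¹ = 1/(s + 8). H(s) = 8×4/(s + 8) + 1 = (s + 40)/(s + 8).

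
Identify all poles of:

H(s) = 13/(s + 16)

Pole is where denominator = 0: s + 16 = 0, so s = -16.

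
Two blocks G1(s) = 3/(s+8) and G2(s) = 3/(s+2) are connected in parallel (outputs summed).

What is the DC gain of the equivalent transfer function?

Parallel: G_eq = G1 + G2. DC gain = G1(0) + G2(0) = 3/8 + 3/2 = 0.375 + 1.5 = 1.875.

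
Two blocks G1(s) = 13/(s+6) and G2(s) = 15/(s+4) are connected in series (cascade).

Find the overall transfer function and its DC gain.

Series: multiply transfer functions. G_eq = 13/(s+6) × 15/(s+4) = 195/((s+6)(s+4)). DC gain = 195/(6×4) = 8.125.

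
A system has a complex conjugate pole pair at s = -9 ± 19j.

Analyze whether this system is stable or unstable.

Real part of poles is -9 (< 0, left half-plane). Stable.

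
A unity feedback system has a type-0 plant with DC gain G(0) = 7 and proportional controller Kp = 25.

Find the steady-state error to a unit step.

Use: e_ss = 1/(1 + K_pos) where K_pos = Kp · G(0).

K_pos = Kp · G(0) = 25 × 7 = 175. e_ss = 1/(1 + 175) = 0.0057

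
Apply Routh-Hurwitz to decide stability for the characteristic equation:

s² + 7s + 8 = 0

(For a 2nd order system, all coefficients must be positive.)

Coefficients: 1, 7, 8. All positive, so system is stable.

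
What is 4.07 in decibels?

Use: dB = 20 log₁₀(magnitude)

dB = 20 log₁₀(4.07) = 12.2 dB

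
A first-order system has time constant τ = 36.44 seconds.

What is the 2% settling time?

For first-order system, 2% settling time ≈ 4τ = 4 × 36.44 = 145.76 s.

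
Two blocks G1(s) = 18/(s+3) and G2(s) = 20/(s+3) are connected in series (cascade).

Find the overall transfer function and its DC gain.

Series: multiply transfer functions. G_eq = 18/(s+3) × 20/(s+3) = 360/((s+3)(s+3)). DC gain = 360/(3×3) = 40.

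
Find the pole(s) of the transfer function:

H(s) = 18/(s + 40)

Pole is where denominator = 0: s + 40 = 0, so s = -40.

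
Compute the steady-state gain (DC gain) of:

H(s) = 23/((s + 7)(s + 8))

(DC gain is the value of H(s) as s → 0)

DC gain = H(0) = 23/(7 × 8) = 23/56 = 0.4107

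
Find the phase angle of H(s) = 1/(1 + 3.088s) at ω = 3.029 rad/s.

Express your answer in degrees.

Phase = -arctan(ωτ) = -arctan(3.029 × 3.088) = -83.9°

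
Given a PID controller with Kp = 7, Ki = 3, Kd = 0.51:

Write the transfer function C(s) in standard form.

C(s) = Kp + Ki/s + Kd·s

Substituting values: C(s) = 7 + 3/s + 0.51s = (0.51s² + 7s + 3)/s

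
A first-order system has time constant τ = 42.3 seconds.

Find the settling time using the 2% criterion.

For first-order system, 2% settling time ≈ 4τ = 4 × 42.3 = 169.2 s.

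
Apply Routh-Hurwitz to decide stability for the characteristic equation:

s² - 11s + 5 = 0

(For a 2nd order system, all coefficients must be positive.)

Coefficients: 1, -11, 5. b=-11 not positive, so system is unstable.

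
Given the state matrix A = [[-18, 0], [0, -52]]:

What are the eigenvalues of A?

For diagonal matrix, eigenvalues are diagonal entries: λ₁ = -18, λ₂ = -52.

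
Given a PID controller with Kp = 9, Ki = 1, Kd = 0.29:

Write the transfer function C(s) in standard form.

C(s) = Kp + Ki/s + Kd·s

Substituting values: C(s) = 9 + 1/s + 0.29s = (0.29s² + 9s + 1)/s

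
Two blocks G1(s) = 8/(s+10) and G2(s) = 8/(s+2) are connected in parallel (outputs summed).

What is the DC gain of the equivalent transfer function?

Parallel: G_eq = G1 + G2. DC gain = G1(0) + G2(0) = 8/10 + 8/2 = 0.8 + 4 = 4.8.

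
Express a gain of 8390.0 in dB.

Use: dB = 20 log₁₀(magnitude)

dB = 20 log₁₀(8390.0) = 78.5 dB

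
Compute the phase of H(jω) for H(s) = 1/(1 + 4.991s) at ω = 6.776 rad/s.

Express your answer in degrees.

Phase = -arctan(ωτ) = -arctan(6.776 × 4.991) = -88.3°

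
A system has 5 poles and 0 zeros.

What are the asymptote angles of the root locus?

n - m = 5 - 0 = 5. Angles: θk = (2k + 1)·180°/5 = 36°, 108°, 180°, 252°, 324°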